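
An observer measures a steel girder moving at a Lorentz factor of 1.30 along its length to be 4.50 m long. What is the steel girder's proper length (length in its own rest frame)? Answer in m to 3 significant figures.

L₀ ≈ 5.85 m

γ = 1.30 (given)
L₀ = γL = 1.30 × 4.50 = 5.85 m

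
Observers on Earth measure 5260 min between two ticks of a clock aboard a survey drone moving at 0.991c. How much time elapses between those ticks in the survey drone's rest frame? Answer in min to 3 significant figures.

γ = 1/√(1 − 0.991²) = 7.4704
Proper time: τ₀ = Δt/γ = 5260/7.4704 = 704 min

τ₀ ≈ 704 min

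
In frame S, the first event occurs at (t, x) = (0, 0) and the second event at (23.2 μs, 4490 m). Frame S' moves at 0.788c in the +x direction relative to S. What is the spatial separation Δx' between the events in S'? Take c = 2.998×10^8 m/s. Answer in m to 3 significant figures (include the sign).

Δx' ≈ -1610 m

γ = 1/√(1 − 0.788²) = 1.6242
Δx' = γ(Δx − vΔt) = 1.6242 × (4490 m − 0.788×(2.998×10^8 m/s)×23.2×10^-6 s)
= 1.6242 × (-990.82 m) = -1610 m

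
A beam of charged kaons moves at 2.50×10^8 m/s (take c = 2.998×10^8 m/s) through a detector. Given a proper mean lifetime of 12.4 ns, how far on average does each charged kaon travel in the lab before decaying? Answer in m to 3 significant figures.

d ≈ 5.62 m

β = v/c = 2.50×10^8 / 2.998×10^8 = 0.83389
γ = 1/√(1 − 0.83389²) = 1.8118
Dilated lifetime: Δt = γτ₀ = 1.8118 × 12.4 ns = 22.467 ns
d = vΔt = 0.83389c × 22.467 ns = 2.5000×10^8 m/s × 2.2467×10^-8 s = 5.62 m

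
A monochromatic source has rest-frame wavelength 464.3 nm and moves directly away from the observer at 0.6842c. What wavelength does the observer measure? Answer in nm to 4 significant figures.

Relativistic Doppler: λ_obs = λ_src √((1+β)/(1−β))
= 464.3 × √(1.68420/0.315800) = 464.3 × 2.30936 = 1072 nm

λ_obs ≈ 1072 nm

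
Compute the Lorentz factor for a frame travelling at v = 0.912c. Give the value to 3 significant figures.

γ ≈ 2.44

γ = 1/√(1 − β²) = 1/√(1 − 0.912²) = 1/√(0.16826) = 2.44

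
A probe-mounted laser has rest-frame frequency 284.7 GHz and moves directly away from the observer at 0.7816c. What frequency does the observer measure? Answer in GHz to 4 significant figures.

f_obs ≈ 99.68 GHz

Relativistic Doppler: f_obs = f_src √((1−β)/(1+β))
= 284.7 × √(0.218400/1.78160) = 284.7 × 0.350123 = 99.68 GHz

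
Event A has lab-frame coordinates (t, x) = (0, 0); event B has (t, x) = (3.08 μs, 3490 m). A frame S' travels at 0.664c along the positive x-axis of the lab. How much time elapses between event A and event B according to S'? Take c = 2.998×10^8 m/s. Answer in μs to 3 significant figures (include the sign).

γ = 1/√(1 − 0.664²) = 1.3374
Δt' = γ(Δt − vΔx/c²) = 1.3374 × (3.08 μs − 0.664×3490 m / (2.998×10^8 m/s))
= 1.3374 × (-4.6497 μs) = -6.22 μs

Δt' ≈ -6.22 μs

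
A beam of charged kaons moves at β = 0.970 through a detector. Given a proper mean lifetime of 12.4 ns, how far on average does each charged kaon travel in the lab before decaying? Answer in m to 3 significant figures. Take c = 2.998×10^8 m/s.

γ = 1/√(1 − 0.970²) = 4.1135
Dilated lifetime: Δt = γτ₀ = 4.1135 × 12.4 ns = 51.007 ns
d = vΔt = 0.970c × 51.007 ns = 2.9081×10^8 m/s × 5.1007×10^-8 s = 14.8 m

d ≈ 14.8 m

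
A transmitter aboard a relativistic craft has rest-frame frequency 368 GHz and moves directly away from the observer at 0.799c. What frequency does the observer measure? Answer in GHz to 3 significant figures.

Relativistic Doppler: f_obs = f_src √((1−β)/(1+β))
= 368 × √(0.20100/1.7990) = 368 × 0.33426 = 123 GHz

f_obs ≈ 123 GHz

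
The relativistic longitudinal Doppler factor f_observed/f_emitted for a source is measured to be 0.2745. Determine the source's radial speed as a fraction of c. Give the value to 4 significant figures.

β ≈ 0.8599

f_obs/f_src = √((1−β)/(1+β)) = 0.2745  ⇒  (1−β)/(1+β) = 0.0753503
β = |1 − D²|/(1 + D²) = |1 − 0.0753503|/(1 + 0.0753503) = 0.8599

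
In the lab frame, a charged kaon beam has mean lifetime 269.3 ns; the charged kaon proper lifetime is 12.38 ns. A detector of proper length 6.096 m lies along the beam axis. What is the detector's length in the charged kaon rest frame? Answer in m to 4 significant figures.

L ≈ 0.2802 m

Time dilation ⇒ γ = Δt/τ₀ = 269.3/12.38 = 21.7528
Length contraction: L = L₀/γ = 6.096/21.7528 = 0.2802 m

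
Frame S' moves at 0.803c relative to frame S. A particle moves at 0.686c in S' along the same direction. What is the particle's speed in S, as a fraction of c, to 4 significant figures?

Relativistic velocity addition: u = (u' + v)/(1 + u'v/c²)
= (0.686 + 0.803)/(1 + 0.686×0.803) = 1.489/1.55086 = 0.9601

u ≈ 0.9601c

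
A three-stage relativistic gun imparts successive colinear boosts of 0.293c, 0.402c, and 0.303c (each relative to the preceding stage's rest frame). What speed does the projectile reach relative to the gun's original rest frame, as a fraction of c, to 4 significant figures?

Compose boost 2: (0.402 + 0.293)/(1 + 0.402×0.293) = 0.6950/1.11779 = 0.621765
Compose boost 3: (0.303 + 0.621765)/(1 + 0.303×0.621765) = 0.924765/1.18839 = 0.7782

u ≈ 0.7782c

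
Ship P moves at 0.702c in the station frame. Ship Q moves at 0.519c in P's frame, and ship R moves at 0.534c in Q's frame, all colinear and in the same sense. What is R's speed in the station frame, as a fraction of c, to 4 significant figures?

u ≈ 0.9669c

Compose boost 2: (0.519 + 0.702)/(1 + 0.519×0.702) = 1.221/1.36434 = 0.894940
Compose boost 3: (0.534 + 0.894940)/(1 + 0.534×0.894940) = 1.42894/1.47790 = 0.9669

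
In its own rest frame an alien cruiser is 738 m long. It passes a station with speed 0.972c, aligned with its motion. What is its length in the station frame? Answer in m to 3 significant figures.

L ≈ 173 m

γ = 1/√(1 − 0.972²) = 4.2557
Length contraction: L = L₀/γ = 738/4.2557 = 173 m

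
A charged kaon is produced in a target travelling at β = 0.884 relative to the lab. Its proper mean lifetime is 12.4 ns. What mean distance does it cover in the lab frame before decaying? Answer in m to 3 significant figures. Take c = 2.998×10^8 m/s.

γ = 1/√(1 − 0.884²) = 2.1391
Dilated lifetime: Δt = γτ₀ = 2.1391 × 12.4 ns = 26.525 ns
d = vΔt = 0.884c × 26.525 ns = 2.6502×10^8 m/s × 2.6525×10^-8 s = 7.03 m

d ≈ 7.03 m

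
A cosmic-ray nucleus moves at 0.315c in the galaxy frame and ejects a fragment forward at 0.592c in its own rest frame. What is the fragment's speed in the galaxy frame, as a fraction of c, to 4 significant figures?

u ≈ 0.7644c

Compose boost 2: (0.592 + 0.315)/(1 + 0.592×0.315) = 0.9070/1.18648 = 0.7644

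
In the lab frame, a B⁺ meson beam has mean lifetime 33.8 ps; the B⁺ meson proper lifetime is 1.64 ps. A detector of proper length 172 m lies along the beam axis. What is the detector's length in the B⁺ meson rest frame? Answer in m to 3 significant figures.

Time dilation ⇒ γ = Δt/τ₀ = 33.8/1.64 = 20.610
Length contraction: L = L₀/γ = 172/20.610 = 8.35 m

L ≈ 8.35 m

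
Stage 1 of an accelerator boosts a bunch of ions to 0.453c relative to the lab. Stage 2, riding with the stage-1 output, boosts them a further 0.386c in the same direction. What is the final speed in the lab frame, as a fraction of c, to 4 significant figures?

u ≈ 0.7141c

Compose boost 2: (0.386 + 0.453)/(1 + 0.386×0.453) = 0.8390/1.17486 = 0.7141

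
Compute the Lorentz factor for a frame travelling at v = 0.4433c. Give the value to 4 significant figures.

γ ≈ 1.116

γ = 1/√(1 − β²) = 1/√(1 − 0.4433²) = 1/√(0.803485) = 1.116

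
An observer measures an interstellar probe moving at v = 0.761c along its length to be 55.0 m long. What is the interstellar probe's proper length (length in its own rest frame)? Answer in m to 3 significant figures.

γ = 1/√(1 − 0.761²) = 1.5414
L₀ = γL = 1.5414 × 55.0 = 84.8 m

L₀ ≈ 84.8 m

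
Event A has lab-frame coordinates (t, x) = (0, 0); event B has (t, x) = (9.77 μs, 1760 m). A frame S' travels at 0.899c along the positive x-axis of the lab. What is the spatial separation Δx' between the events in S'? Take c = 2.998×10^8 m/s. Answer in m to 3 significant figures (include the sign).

γ = 1/√(1 − 0.899²) = 2.2834
Δx' = γ(Δx − vΔt) = 2.2834 × (1760 m − 0.899×(2.998×10^8 m/s)×9.77×10^-6 s)
= 2.2834 × (-873.21 m) = -1990 m

Δx' ≈ -1990 m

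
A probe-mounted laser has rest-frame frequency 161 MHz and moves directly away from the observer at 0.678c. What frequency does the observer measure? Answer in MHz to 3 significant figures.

Relativistic Doppler: f_obs = f_src √((1−β)/(1+β))
= 161 × √(0.32200/1.6780) = 161 × 0.43806 = 70.5 MHz

f_obs ≈ 70.5 MHz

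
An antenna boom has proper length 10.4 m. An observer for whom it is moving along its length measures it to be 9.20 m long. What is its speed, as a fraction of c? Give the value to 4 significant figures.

γ = L₀/L = 10.4/9.20 = 1.13043
β = √(1 − 1/γ²) = 0.4663

β ≈ 0.4663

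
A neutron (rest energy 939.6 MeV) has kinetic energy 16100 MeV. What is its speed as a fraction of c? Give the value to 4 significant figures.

β ≈ 0.9985

γ = 1 + K/(m₀c²) = 1 + 16100/939.6 = 18.1350
β = √(1 − 1/γ²) = 0.9985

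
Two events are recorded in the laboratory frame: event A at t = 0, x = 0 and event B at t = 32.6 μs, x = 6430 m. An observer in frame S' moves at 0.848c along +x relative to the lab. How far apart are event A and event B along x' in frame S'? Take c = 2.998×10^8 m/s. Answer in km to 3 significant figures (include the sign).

Δx' ≈ -3.51 km

γ = 1/√(1 − 0.848²) = 1.8868
Δx' = γ(Δx − vΔt) = 1.8868 × (6430 m − 0.848×(2.998×10^8 m/s)×32.6×10^-6 s)
= 1.8868 × (-1857.9 m) = -3.51 km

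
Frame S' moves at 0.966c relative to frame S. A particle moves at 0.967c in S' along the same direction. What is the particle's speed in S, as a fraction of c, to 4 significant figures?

u ≈ 0.9994c

Relativistic velocity addition: u = (u' + v)/(1 + u'v/c²)
= (0.967 + 0.966)/(1 + 0.967×0.966) = 1.933/1.93412 = 0.9994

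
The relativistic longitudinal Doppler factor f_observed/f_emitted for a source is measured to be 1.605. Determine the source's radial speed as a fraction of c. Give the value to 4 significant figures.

β ≈ 0.4407

f_obs/f_src = √((1+β)/(1−β)) = 1.605  ⇒  (1+β)/(1−β) = 2.57603
β = |1 − D²|/(1 + D²) = |1 − 2.57603|/(1 + 2.57603) = 0.4407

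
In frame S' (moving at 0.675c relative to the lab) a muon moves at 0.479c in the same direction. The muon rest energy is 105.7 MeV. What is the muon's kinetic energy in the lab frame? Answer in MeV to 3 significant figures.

K ≈ 110 MeV

u_lab = (0.479 + 0.675)/(1 + 0.479×0.675) = 0.872046
γ = 1/√(1 − 0.872046²) = 2.0432
K = (γ − 1)m₀c² = (2.0432 − 1) × 105.7 = 1.0432 × 105.7 = 110 MeV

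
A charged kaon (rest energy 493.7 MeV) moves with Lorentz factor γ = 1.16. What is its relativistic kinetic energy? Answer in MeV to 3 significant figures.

K ≈ 79.0 MeV

γ = 1.16 (given)
K = (γ − 1)m₀c² = (1.16 − 1) × 493.7 MeV = 0.16000 × 493.7 MeV = 79.0 MeV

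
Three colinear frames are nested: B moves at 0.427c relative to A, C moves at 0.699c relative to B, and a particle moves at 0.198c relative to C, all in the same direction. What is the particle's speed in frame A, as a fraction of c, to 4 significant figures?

u ≈ 0.9091c

Compose boost 2: (0.699 + 0.427)/(1 + 0.699×0.427) = 1.126/1.29847 = 0.867172
Compose boost 3: (0.198 + 0.867172)/(1 + 0.198×0.867172) = 1.06517/1.17170 = 0.9091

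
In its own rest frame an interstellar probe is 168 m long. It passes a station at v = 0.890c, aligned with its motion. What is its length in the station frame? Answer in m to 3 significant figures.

L ≈ 76.6 m

γ = 1/√(1 − 0.890²) = 2.1932
Length contraction: L = L₀/γ = 168/2.1932 = 76.6 m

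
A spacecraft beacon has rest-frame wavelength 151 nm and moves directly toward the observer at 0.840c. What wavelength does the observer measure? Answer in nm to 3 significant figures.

λ_obs ≈ 44.5 nm

Relativistic Doppler: λ_obs = λ_src √((1−β)/(1+β))
= 151 × √(0.16000/1.8400) = 151 × 0.29488 = 44.5 nm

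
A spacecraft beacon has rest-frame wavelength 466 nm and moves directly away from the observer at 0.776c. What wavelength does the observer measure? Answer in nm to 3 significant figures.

Relativistic Doppler: λ_obs = λ_src √((1+β)/(1−β))
= 466 × √(1.7760/0.22400) = 466 × 2.8158 = 1310 nm

λ_obs ≈ 1310 nm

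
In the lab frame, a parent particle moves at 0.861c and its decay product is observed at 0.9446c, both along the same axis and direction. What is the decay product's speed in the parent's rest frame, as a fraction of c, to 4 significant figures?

u' ≈ 0.4478c

Inverse velocity addition: u' = (u − v)/(1 − uv/c²)
= (0.9446 − 0.861)/(1 − 0.9446×0.861) = 0.08360/0.186699 = 0.4478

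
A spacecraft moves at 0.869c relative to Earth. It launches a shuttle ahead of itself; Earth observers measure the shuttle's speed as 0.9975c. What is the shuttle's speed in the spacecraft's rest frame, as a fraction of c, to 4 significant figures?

Inverse velocity addition: u' = (u − v)/(1 − uv/c²)
= (0.9975 − 0.869)/(1 − 0.9975×0.869) = 0.1285/0.133172 = 0.9649

u' ≈ 0.9649c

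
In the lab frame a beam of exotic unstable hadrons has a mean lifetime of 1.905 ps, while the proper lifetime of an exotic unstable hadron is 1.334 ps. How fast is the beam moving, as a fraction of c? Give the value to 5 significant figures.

γ = Δt/τ₀ = 1.905/1.334 = 1.428036
β = √(1 − 1/γ²) = √(1 − 1/1.428036²) = 0.71389

β ≈ 0.71389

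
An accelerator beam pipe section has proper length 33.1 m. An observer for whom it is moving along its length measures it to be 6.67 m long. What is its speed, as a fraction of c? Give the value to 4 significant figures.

γ = L₀/L = 33.1/6.67 = 4.96252
β = √(1 − 1/γ²) = 0.9795

β ≈ 0.9795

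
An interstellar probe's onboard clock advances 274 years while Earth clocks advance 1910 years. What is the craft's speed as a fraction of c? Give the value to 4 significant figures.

β ≈ 0.9897

γ = Δt/τ₀ = 1910/274 = 6.97080
β = √(1 − 1/γ²) = √(1 − 1/6.97080²) = 0.9897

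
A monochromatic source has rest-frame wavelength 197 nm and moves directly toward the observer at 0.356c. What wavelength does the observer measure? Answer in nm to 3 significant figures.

λ_obs ≈ 136 nm

Relativistic Doppler: λ_obs = λ_src √((1−β)/(1+β))
= 197 × √(0.64400/1.3560) = 197 × 0.68915 = 136 nm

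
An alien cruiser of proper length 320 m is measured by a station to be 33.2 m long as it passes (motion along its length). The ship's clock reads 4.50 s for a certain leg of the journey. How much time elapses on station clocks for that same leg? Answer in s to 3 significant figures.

Length contraction ⇒ γ = L₀/L = 320/33.2 = 9.6386
Time dilation: Δt = γτ₀ = 9.6386 × 4.50 s = 43.4 s

Δt ≈ 43.4 s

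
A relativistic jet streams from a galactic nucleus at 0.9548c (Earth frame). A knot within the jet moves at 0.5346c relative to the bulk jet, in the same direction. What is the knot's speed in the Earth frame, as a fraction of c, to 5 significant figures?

Relativistic velocity addition: u = (u' + v)/(1 + u'v/c²)
= (0.5346 + 0.9548)/(1 + 0.5346×0.9548) = 1.4894/1.510436 = 0.98607

u ≈ 0.98607c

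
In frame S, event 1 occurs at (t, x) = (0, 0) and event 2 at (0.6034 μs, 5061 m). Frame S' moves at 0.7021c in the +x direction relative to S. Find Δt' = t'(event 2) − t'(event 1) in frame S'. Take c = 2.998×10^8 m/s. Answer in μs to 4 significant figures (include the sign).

Δt' ≈ -15.80 μs

γ = 1/√(1 − 0.7021²) = 1.40434
Δt' = γ(Δt − vΔx/c²) = 1.40434 × (0.6034 μs − 0.7021×5061 m / (2.998×10^8 m/s))
= 1.40434 × (-11.2489 μs) = -15.80 μs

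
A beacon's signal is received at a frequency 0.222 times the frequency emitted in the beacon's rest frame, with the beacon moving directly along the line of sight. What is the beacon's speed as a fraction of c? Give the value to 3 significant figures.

β ≈ 0.906

f_obs/f_src = √((1−β)/(1+β)) = 0.222  ⇒  (1−β)/(1+β) = 0.049284
β = |1 − D²|/(1 + D²) = |1 − 0.049284|/(1 + 0.049284) = 0.906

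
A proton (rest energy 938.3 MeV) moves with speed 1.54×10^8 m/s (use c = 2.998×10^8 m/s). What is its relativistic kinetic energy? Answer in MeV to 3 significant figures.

β = v/c = 1.54×10^8 / 2.998×10^8 = 0.51368
γ = 1/√(1 − 0.51368²) = 1.1655
K = (γ − 1)m₀c² = (1.1655 − 1) × 938.3 MeV = 0.16552 × 938.3 MeV = 155 MeV

K ≈ 155 MeV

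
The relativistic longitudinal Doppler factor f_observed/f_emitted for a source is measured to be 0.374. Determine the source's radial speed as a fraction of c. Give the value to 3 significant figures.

β ≈ 0.755

f_obs/f_src = √((1−β)/(1+β)) = 0.374  ⇒  (1−β)/(1+β) = 0.13988
β = |1 − D²|/(1 + D²) = |1 − 0.13988|/(1 + 0.13988) = 0.755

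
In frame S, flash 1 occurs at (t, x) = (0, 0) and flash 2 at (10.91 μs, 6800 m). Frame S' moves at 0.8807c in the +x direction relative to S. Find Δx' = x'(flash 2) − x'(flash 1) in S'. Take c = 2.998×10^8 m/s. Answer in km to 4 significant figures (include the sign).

γ = 1/√(1 − 0.8807²) = 2.11115
Δx' = γ(Δx − vΔt) = 2.11115 × (6800 m − 0.8807×(2.998×10^8 m/s)×10.91×10^-6 s)
= 2.11115 × (3919.39 m) = 8.274 km

Δx' ≈ 8.274 km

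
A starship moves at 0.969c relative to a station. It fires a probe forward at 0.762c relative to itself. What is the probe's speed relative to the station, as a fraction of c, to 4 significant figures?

u ≈ 0.9958c

Relativistic velocity addition: u = (u' + v)/(1 + u'v/c²)
= (0.762 + 0.969)/(1 + 0.762×0.969) = 1.731/1.73838 = 0.9958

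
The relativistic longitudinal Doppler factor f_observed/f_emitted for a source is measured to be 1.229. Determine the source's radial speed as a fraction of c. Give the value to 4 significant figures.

β ≈ 0.2033

f_obs/f_src = √((1+β)/(1−β)) = 1.229  ⇒  (1+β)/(1−β) = 1.51044
β = |1 − D²|/(1 + D²) = |1 − 1.51044|/(1 + 1.51044) = 0.2033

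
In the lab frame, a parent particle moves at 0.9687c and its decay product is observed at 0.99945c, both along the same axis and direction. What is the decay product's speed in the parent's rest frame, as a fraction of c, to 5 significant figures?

u' ≈ 0.96599c

Inverse velocity addition: u' = (u − v)/(1 − uv/c²)
= (0.99945 − 0.9687)/(1 − 0.99945×0.9687) = 0.030750/0.03183279 = 0.96599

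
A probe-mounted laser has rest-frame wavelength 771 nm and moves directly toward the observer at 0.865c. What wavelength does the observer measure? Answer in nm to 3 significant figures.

λ_obs ≈ 207 nm

Relativistic Doppler: λ_obs = λ_src √((1−β)/(1+β))
= 771 × √(0.13500/1.8650) = 771 × 0.26905 = 207 nm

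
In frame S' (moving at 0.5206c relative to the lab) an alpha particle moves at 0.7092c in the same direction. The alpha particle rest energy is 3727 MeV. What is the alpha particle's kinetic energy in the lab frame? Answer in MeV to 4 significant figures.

K ≈ 4751 MeV

u_lab = (0.7092 + 0.5206)/(1 + 0.7092×0.5206) = 0.8981825
γ = 1/√(1 − 0.8981825²) = 2.27468
K = (γ − 1)m₀c² = (2.27468 − 1) × 3727 = 1.27468 × 3727 = 4751 MeV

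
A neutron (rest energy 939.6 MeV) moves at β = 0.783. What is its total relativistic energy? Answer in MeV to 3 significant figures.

γ = 1/√(1 − 0.783²) = 1.6077
E = γm₀c² = 1.6077 × 939.6 MeV = 1510 MeV

E ≈ 1510 MeV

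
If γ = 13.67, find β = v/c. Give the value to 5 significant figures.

β = √(1 − 1/γ²) = √(1 − 1/13.67²) = √(0.9946487) = 0.99732

β ≈ 0.99732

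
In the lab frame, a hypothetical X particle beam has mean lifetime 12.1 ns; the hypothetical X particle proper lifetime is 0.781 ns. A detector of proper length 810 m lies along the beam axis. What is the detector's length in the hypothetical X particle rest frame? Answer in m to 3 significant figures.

L ≈ 52.3 m

Time dilation ⇒ γ = Δt/τ₀ = 12.1/0.781 = 15.493
Length contraction: L = L₀/γ = 810/15.493 = 52.3 m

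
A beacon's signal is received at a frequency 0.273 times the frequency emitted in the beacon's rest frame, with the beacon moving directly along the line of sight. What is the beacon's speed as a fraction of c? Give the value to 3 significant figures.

f_obs/f_src = √((1−β)/(1+β)) = 0.273  ⇒  (1−β)/(1+β) = 0.074529
β = |1 − D²|/(1 + D²) = |1 − 0.074529|/(1 + 0.074529) = 0.861

β ≈ 0.861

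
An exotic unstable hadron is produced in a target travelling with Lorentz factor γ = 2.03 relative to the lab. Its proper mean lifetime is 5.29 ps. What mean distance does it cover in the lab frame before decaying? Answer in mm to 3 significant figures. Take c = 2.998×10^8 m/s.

d ≈ 2.80 mm

β = √(1 − 1/γ²) = √(1 − 1/2.03²) = 0.87025
Dilated lifetime: Δt = γτ₀ = 2.03 × 5.29 ps = 10.739 ps
d = vΔt = 0.87025c × 10.739 ps = 2.6090×10^8 m/s × 1.0739×10^-11 s = 2.80 mm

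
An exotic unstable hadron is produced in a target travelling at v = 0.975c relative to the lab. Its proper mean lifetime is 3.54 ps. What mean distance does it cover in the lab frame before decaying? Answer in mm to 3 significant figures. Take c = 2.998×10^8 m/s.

d ≈ 4.66 mm

γ = 1/√(1 − 0.975²) = 4.5004
Dilated lifetime: Δt = γτ₀ = 4.5004 × 3.54 ps = 15.931 ps
d = vΔt = 0.975c × 15.931 ps = 2.9230×10^8 m/s × 1.5931×10^-11 s = 4.66 mm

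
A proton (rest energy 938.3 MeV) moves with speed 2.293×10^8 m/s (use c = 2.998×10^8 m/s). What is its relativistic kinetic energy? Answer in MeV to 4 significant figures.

β = v/c = 2.293×10^8 / 2.998×10^8 = 0.764843
γ = 1/√(1 − 0.764843²) = 1.55227
K = (γ − 1)m₀c² = (1.55227 − 1) × 938.3 MeV = 0.552273 × 938.3 MeV = 518.2 MeV

K ≈ 518.2 MeV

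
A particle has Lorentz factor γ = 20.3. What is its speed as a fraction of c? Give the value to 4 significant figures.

β = √(1 − 1/γ²) = √(1 − 1/20.3²) = √(0.997573) = 0.9988

β ≈ 0.9988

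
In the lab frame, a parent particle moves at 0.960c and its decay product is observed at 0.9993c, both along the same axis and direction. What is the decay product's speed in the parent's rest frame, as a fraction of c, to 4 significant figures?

Inverse velocity addition: u' = (u − v)/(1 − uv/c²)
= (0.9993 − 0.960)/(1 − 0.9993×0.960) = 0.03930/0.0406720 = 0.9663

u' ≈ 0.9663c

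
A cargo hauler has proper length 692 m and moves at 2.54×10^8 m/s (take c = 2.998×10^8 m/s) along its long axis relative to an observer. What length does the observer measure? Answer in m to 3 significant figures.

β = v/c = 2.54×10^8 / 2.998×10^8 = 0.84723
γ = 1/√(1 − 0.84723²) = 1.8824
Length contraction: L = L₀/γ = 692/1.8824 = 368 m

L ≈ 368 m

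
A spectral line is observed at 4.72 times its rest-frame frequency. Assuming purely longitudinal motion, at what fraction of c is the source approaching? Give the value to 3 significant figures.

β ≈ 0.914

f_obs/f_src = √((1+β)/(1−β)) = 4.72  ⇒  (1+β)/(1−β) = 22.278
β = |1 − D²|/(1 + D²) = |1 − 22.278|/(1 + 22.278) = 0.914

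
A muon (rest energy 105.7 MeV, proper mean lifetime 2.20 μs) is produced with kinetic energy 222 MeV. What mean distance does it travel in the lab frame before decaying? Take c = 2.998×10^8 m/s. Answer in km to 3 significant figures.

d ≈ 1.94 km

γ = 1 + K/(m₀c²) = 1 + 222/105.7 = 3.1003
β = √(1 − 1/γ²) = 0.94655
Dilated lifetime: γτ₀ = 3.1003 × 2.20 μs = 6.8206 μs
d = βc·γτ₀ = 0.94655 × (2.998×10^8 m/s) × 6.8206×10^-6 s = 1.94 km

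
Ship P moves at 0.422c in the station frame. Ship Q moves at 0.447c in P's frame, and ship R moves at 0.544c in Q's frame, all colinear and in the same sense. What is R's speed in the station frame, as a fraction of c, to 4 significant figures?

Compose boost 2: (0.447 + 0.422)/(1 + 0.447×0.422) = 0.8690/1.18863 = 0.731091
Compose boost 3: (0.544 + 0.731091)/(1 + 0.544×0.731091) = 1.27509/1.39771 = 0.9123

u ≈ 0.9123c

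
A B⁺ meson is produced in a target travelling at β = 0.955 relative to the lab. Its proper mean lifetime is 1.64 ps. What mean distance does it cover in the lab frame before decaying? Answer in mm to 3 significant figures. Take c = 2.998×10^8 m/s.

d ≈ 1.58 mm

γ = 1/√(1 − 0.955²) = 3.3715
Dilated lifetime: Δt = γτ₀ = 3.3715 × 1.64 ps = 5.5292 ps
d = vΔt = 0.955c × 5.5292 ps = 2.8631×10^8 m/s × 5.5292×10^-12 s = 1.58 mm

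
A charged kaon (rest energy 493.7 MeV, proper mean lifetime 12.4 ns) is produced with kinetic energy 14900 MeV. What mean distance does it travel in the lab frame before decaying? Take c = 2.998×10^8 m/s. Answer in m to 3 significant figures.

γ = 1 + K/(m₀c²) = 1 + 14900/493.7 = 31.180
β = √(1 − 1/γ²) = 0.99949
Dilated lifetime: γτ₀ = 31.180 × 12.4 ns = 386.64 ns
d = βc·γτ₀ = 0.99949 × (2.998×10^8 m/s) × 3.8664×10^-7 s = 116 m

d ≈ 116 m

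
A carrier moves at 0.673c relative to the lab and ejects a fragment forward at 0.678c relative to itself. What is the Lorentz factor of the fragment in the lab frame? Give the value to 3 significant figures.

u_lab = (0.678 + 0.673)/(1 + 0.678×0.673) = 1.351/1.45629 = 0.927697
γ = 1/√(1 − 0.927697²) = 2.68

γ ≈ 2.68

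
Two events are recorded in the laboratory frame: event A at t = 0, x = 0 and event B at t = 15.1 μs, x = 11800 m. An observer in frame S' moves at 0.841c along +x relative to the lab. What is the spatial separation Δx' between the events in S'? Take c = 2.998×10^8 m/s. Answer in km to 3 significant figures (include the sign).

γ = 1/√(1 − 0.841²) = 1.8483
Δx' = γ(Δx − vΔt) = 1.8483 × (11800 m − 0.841×(2.998×10^8 m/s)×15.1×10^-6 s)
= 1.8483 × (7992.8 m) = 14.8 km

Δx' ≈ 14.8 km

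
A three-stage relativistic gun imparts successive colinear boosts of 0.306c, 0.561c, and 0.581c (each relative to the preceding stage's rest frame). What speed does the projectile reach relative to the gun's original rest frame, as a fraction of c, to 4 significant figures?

Compose boost 2: (0.561 + 0.306)/(1 + 0.561×0.306) = 0.8670/1.17167 = 0.739972
Compose boost 3: (0.581 + 0.739972)/(1 + 0.581×0.739972) = 1.32097/1.42992 = 0.9238

u ≈ 0.9238c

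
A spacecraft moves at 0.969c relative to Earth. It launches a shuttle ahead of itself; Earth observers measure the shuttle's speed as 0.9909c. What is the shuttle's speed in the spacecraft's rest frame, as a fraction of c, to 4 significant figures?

Inverse velocity addition: u' = (u − v)/(1 − uv/c²)
= (0.9909 − 0.969)/(1 − 0.9909×0.969) = 0.02190/0.0398179 = 0.5500

u' ≈ 0.5500c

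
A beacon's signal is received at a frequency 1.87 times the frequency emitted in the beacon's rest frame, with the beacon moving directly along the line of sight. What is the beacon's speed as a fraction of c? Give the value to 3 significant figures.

f_obs/f_src = √((1+β)/(1−β)) = 1.87  ⇒  (1+β)/(1−β) = 3.4969
β = |1 − D²|/(1 + D²) = |1 − 3.4969|/(1 + 3.4969) = 0.555

β ≈ 0.555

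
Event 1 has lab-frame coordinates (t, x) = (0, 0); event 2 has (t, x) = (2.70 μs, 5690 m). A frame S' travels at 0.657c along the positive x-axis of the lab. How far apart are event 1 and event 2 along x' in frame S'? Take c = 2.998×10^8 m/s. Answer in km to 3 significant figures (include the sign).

γ = 1/√(1 − 0.657²) = 1.3265
Δx' = γ(Δx − vΔt) = 1.3265 × (5690 m − 0.657×(2.998×10^8 m/s)×2.70×10^-6 s)
= 1.3265 × (5158.2 m) = 6.84 km

Δx' ≈ 6.84 km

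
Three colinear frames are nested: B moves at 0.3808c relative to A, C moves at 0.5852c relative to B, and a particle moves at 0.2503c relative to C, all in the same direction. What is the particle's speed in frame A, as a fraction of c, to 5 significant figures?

Compose boost 2: (0.5852 + 0.3808)/(1 + 0.5852×0.3808) = 0.96600/1.222844 = 0.7899617
Compose boost 3: (0.2503 + 0.7899617)/(1 + 0.2503×0.7899617) = 1.040262/1.197727 = 0.86853

u ≈ 0.86853c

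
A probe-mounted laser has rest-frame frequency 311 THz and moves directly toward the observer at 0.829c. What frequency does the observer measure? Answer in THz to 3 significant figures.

f_obs ≈ 1020 THz

Relativistic Doppler: f_obs = f_src √((1+β)/(1−β))
= 311 × √(1.8290/0.17100) = 311 × 3.2705 = 1020 THz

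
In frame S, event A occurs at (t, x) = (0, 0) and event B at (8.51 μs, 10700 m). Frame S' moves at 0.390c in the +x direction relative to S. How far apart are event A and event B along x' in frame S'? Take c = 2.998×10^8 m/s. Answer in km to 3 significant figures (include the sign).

γ = 1/√(1 − 0.390²) = 1.0860
Δx' = γ(Δx − vΔt) = 1.0860 × (10700 m − 0.390×(2.998×10^8 m/s)×8.51×10^-6 s)
= 1.0860 × (9705.0 m) = 10.5 km

Δx' ≈ 10.5 km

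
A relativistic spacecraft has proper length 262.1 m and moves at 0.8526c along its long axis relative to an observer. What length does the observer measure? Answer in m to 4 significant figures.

L ≈ 137.0 m

γ = 1/√(1 − 0.8526²) = 1.91364
Length contraction: L = L₀/γ = 262.1/1.91364 = 137.0 m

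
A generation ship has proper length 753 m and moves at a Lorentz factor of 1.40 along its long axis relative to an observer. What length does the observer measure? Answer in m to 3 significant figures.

L ≈ 538 m

γ = 1.40 (given)
Length contraction: L = L₀/γ = 753/1.40 = 538 m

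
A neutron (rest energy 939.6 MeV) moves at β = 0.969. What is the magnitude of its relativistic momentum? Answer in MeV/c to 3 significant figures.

γ = 1/√(1 − 0.969²) = 4.0476
p = γβm₀c = 4.0476 × 0.969 × 939.6 MeV/c = 3690 MeV/c

p ≈ 3690 MeV/c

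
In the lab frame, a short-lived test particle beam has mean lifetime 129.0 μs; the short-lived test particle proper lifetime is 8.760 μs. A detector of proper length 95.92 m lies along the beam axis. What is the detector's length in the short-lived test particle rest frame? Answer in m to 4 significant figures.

L ≈ 6.514 m

Time dilation ⇒ γ = Δt/τ₀ = 129.0/8.760 = 14.7260
Length contraction: L = L₀/γ = 95.92/14.7260 = 6.514 m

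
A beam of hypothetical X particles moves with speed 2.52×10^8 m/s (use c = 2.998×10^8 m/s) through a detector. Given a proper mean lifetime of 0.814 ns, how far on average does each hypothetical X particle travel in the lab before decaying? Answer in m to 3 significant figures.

β = v/c = 2.52×10^8 / 2.998×10^8 = 0.84056
γ = 1/√(1 − 0.84056²) = 1.8460
Dilated lifetime: Δt = γτ₀ = 1.8460 × 0.814 ns = 1.5026 ns
d = vΔt = 0.84056c × 1.5026 ns = 2.5200×10^8 m/s × 1.5026×10^-9 s = 0.379 m

d ≈ 0.379 m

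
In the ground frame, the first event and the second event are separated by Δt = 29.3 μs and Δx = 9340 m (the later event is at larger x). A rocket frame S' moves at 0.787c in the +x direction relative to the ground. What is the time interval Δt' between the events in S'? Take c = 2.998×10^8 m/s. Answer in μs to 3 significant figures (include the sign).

Δt' ≈ 7.75 μs

γ = 1/√(1 − 0.787²) = 1.6209
Δt' = γ(Δt − vΔx/c²) = 1.6209 × (29.3 μs − 0.787×9340 m / (2.998×10^8 m/s))
= 1.6209 × (4.7817 μs) = 7.75 μs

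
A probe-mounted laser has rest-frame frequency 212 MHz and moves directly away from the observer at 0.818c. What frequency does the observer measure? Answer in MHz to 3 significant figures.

Relativistic Doppler: f_obs = f_src √((1−β)/(1+β))
= 212 × √(0.18200/1.8180) = 212 × 0.31640 = 67.1 MHz

f_obs ≈ 67.1 MHz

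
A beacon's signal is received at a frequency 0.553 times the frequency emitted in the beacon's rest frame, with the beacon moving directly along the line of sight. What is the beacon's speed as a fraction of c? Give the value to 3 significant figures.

β ≈ 0.532

f_obs/f_src = √((1−β)/(1+β)) = 0.553  ⇒  (1−β)/(1+β) = 0.30581
β = |1 − D²|/(1 + D²) = |1 − 0.30581|/(1 + 0.30581) = 0.532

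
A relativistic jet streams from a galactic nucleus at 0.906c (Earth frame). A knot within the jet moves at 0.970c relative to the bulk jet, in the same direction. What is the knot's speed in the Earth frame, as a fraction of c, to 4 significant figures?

Relativistic velocity addition: u = (u' + v)/(1 + u'v/c²)
= (0.970 + 0.906)/(1 + 0.970×0.906) = 1.876/1.87882 = 0.9985

u ≈ 0.9985c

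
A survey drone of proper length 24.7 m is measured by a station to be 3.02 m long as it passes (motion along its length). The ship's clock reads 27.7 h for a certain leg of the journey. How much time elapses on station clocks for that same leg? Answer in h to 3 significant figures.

Δt ≈ 227 h

Length contraction ⇒ γ = L₀/L = 24.7/3.02 = 8.1788
Time dilation: Δt = γτ₀ = 8.1788 × 27.7 h = 227 h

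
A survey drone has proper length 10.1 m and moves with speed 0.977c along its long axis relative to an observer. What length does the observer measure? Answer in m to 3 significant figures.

L ≈ 2.15 m

γ = 1/√(1 − 0.977²) = 4.6896
Length contraction: L = L₀/γ = 10.1/4.6896 = 2.15 m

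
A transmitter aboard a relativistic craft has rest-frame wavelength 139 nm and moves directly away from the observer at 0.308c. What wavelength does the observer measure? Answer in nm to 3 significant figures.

λ_obs ≈ 191 nm

Relativistic Doppler: λ_obs = λ_src √((1+β)/(1−β))
= 139 × √(1.3080/0.69200) = 139 × 1.3748 = 191 nm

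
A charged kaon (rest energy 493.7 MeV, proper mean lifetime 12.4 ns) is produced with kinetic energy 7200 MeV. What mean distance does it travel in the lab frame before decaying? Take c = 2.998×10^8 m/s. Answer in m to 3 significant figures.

γ = 1 + K/(m₀c²) = 1 + 7200/493.7 = 15.584
β = √(1 − 1/γ²) = 0.99794
Dilated lifetime: γτ₀ = 15.584 × 12.4 ns = 193.24 ns
d = βc·γτ₀ = 0.99794 × (2.998×10^8 m/s) × 1.9324×10^-7 s = 57.8 m

d ≈ 57.8 m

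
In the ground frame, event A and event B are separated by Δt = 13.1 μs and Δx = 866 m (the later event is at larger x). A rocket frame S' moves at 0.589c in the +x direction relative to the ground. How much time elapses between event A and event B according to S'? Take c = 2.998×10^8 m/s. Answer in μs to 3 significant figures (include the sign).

Δt' ≈ 14.1 μs

γ = 1/√(1 − 0.589²) = 1.2374
Δt' = γ(Δt − vΔx/c²) = 1.2374 × (13.1 μs − 0.589×866 m / (2.998×10^8 m/s))
= 1.2374 × (11.399 μs) = 14.1 μs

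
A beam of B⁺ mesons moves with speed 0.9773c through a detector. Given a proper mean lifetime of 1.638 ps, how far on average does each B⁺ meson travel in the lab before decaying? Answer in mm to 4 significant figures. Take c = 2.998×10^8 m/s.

γ = 1/√(1 − 0.9773²) = 4.72010
Dilated lifetime: Δt = γτ₀ = 4.72010 × 1.638 ps = 7.73152 ps
d = vΔt = 0.9773c × 7.73152 ps = 2.92995×10^8 m/s × 7.73152×10^-12 s = 2.265 mm

d ≈ 2.265 mm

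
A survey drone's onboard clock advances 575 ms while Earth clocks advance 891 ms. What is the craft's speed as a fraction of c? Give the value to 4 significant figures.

γ = Δt/τ₀ = 891/575 = 1.54957
β = √(1 − 1/γ²) = √(1 − 1/1.54957²) = 0.7639

β ≈ 0.7639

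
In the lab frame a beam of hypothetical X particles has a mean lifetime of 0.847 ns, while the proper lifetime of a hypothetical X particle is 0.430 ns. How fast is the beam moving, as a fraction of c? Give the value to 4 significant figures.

β ≈ 0.8615

γ = Δt/τ₀ = 0.847/0.430 = 1.96977
β = √(1 − 1/γ²) = √(1 − 1/1.96977²) = 0.8615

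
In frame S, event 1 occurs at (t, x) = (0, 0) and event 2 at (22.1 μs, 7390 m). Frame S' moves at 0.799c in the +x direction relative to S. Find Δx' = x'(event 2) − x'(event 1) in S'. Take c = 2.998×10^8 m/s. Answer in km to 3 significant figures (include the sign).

γ = 1/√(1 − 0.799²) = 1.6630
Δx' = γ(Δx − vΔt) = 1.6630 × (7390 m − 0.799×(2.998×10^8 m/s)×22.1×10^-6 s)
= 1.6630 × (2096.2 m) = 3.49 km

Δx' ≈ 3.49 km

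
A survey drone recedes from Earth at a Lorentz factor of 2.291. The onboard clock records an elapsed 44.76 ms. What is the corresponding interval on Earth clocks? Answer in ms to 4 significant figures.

Δt ≈ 102.5 ms

γ = 2.291 (given)
Time dilation: Δt = γτ₀ = 2.291 × 44.76 ms = 102.5 ms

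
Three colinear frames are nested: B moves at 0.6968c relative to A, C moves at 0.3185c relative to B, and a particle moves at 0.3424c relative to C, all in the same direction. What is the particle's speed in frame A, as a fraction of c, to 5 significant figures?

u ≈ 0.91343c

Compose boost 2: (0.3185 + 0.6968)/(1 + 0.3185×0.6968) = 1.0153/1.221931 = 0.8308981
Compose boost 3: (0.3424 + 0.8308981)/(1 + 0.3424×0.8308981) = 1.173298/1.284500 = 0.91343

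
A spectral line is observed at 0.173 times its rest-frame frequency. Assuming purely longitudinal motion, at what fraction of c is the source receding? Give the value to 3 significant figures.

β ≈ 0.942

f_obs/f_src = √((1−β)/(1+β)) = 0.173  ⇒  (1−β)/(1+β) = 0.029929
β = |1 − D²|/(1 + D²) = |1 − 0.029929|/(1 + 0.029929) = 0.942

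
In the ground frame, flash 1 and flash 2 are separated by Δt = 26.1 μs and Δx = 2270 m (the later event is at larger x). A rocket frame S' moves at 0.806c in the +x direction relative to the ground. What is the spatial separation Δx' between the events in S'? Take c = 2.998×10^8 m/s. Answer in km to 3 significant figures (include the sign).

γ = 1/√(1 − 0.806²) = 1.6894
Δx' = γ(Δx − vΔt) = 1.6894 × (2270 m − 0.806×(2.998×10^8 m/s)×26.1×10^-6 s)
= 1.6894 × (-4036.8 m) = -6.82 km

Δx' ≈ -6.82 km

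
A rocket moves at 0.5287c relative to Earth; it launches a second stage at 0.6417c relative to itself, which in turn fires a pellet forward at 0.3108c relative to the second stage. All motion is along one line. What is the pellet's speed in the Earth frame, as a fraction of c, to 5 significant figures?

u ≈ 0.93166c

Compose boost 2: (0.6417 + 0.5287)/(1 + 0.6417×0.5287) = 1.1704/1.339267 = 0.8739110
Compose boost 3: (0.3108 + 0.8739110)/(1 + 0.3108×0.8739110) = 1.184711/1.271612 = 0.93166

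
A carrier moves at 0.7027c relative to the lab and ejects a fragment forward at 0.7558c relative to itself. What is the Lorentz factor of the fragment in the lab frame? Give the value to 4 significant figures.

γ ≈ 3.286

u_lab = (0.7558 + 0.7027)/(1 + 0.7558×0.7027) = 1.4585/1.531101 = 0.9525827
γ = 1/√(1 − 0.9525827²) = 3.286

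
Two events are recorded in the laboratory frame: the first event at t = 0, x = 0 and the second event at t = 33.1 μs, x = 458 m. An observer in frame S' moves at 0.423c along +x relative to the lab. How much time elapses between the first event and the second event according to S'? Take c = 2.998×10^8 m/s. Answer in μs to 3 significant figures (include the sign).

γ = 1/√(1 − 0.423²) = 1.1036
Δt' = γ(Δt − vΔx/c²) = 1.1036 × (33.1 μs − 0.423×458 m / (2.998×10^8 m/s))
= 1.1036 × (32.454 μs) = 35.8 μs

Δt' ≈ 35.8 μs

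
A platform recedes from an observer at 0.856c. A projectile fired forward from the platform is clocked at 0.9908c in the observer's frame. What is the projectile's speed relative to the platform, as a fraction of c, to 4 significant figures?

Inverse velocity addition: u' = (u − v)/(1 − uv/c²)
= (0.9908 − 0.856)/(1 − 0.9908×0.856) = 0.1348/0.151875 = 0.8876

u' ≈ 0.8876c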